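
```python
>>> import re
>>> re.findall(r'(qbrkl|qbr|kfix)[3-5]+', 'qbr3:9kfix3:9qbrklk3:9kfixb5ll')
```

Scanning left to right: at [0:4] match 'qbr3', group 1 = 'qbr'; at [6:11] match 'kfix3', group 1 = 'kfix'.
With a single group, `findall` returns only what that group captured — 2 items.

['qbr', 'kfix']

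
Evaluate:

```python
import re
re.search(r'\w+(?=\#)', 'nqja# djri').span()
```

Because the assertion is zero-width, the text it checks is not consumed and won't appear in the result.
The match spans [0:4] → 'nqja'.

(0, 4)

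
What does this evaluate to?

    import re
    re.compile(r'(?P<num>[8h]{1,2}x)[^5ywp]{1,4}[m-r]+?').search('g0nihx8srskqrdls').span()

The pattern matches 1 to 2 of one of [8h], then a literal 'x' (captured as 'num'); then 1 to 4 of any character except [5ywp], then one or more of a character in [m-r] (lazy).
`re.search` scans for the first position where the pattern succeeds.
The match spans [4:9] → 'hx8sr'.
Captured: group 1 = 'hx'.

(4, 9)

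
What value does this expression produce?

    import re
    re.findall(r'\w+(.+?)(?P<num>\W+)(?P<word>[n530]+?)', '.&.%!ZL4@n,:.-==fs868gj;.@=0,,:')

[('@n,:.-==fs868gj', ';.@=', '0')]

A `+?`/`*?`/`{m,n}?` starts at its minimum and grows only as far as needed for what follows to match.
3 groups means the one result is a tuple of 3 captured strings — 1 here.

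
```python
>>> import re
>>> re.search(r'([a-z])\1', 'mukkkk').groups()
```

('k',)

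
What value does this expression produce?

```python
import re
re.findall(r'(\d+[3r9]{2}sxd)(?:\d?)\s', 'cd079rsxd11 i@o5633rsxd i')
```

['5633rsxd']

Pattern: one or more of a digit, then exactly 2 of one of [3r9], then the literal 'sxd' (captured); then optionally a digit (non-capturing group); then whitespace.
Walking the string: at [15:24] match '5633rsxd ', group 1 = '5633rsxd'.
Because there's exactly one group, `findall` drops the full match and keeps group 1 from the one hit.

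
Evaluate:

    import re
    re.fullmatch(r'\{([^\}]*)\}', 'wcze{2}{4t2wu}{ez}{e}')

None

`re.fullmatch` requires the pattern to consume the entire string.
Here the string isn't matched end-to-end, so the call returns None.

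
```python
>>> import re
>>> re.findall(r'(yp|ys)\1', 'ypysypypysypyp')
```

['yp', 'yp']

After group 1 captures some text, `\1` only succeeds where that same text appears again.
One capturing group, so `findall` returns just the captured substring from each match — 2 in all.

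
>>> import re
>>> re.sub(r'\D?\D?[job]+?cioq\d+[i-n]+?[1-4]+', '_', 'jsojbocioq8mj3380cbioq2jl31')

The pattern matches optionally a non-digit, then optionally a non-digit; then one or more of one of [job] (lazy), then the literal 'ci', then the literal 'oq'; then one or more of a digit; then one or more of a character in [i-n] (lazy); then one or more of a character in [1-4].
Matches: at [0:15] → 'jsojbocioq8mj33'.
Every occurrence is swapped for '_'.

'_80cbioq2jl31'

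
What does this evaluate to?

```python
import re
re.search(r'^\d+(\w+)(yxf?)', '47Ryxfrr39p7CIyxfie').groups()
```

('Ryxfrr39p7CI', 'yxf')

This matches anchored at the start of the string; then one or more of a digit; then one or more of a word character (captured); then the literal 'yx', then optionally the literal 'f' (captured).
`search` walks the string left to right and returns the first match it finds.
The match spans [0:17] → '47Ryxfrr39p7CIyxf'.
Captured: group 1 = 'Ryxfrr39p7CI', group 2 = 'yxf'.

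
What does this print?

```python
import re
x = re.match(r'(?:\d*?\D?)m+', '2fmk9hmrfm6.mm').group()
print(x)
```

Pattern: zero or more of a digit (lazy), then optionally a non-digit (non-capturing group); then one or more of a literal 'm'.
`re.match` only tries the pattern at the start of the string.
The match spans [0:3] → '2fm'.

2fm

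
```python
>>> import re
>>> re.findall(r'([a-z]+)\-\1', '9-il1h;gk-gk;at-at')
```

['gk', 'at']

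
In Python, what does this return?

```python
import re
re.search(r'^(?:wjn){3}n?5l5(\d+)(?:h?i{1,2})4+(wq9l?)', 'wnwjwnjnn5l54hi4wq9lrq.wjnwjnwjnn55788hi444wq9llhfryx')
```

None

Pattern: anchored at the start of the string; then the literal 'wjn' repeated 3 times, then optionally a literal 'n', then the literal '5l5'; then one or more of a digit (captured); then optionally a literal 'h', then 1 to 2 of the literal 'i' (non-capturing group); then one or more of a literal '4'; then the literal 'wq9', then optionally a literal 'l' (captured).
`search` walks the string left to right and returns the first match it finds.
Here the pattern never matches, so the call returns None.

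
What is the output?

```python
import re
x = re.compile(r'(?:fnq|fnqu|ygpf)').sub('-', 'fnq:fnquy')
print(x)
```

-:-uy

Alternation tries branches left to right and keeps the first one that lets the overall match succeed at that position.
Matches: at [0:3] → 'fnq'; at [4:7] → 'fnq'.
Each match is replaced by '-'.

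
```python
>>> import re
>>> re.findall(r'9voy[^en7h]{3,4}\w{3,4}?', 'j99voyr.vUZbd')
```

['9voyr.vUZbd']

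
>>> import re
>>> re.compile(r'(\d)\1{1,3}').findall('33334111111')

After group 1 captures some text, `\1` only succeeds where that same text appears again.
Walking the string: at [0:4] match '3333', group 1 = '3'; at [5:9] match '1111', group 1 = '1'; at [9:11] match '11', group 1 = '1'.
With a single group, `findall` returns only what that group captured — 3 items.

['3', '1', '1']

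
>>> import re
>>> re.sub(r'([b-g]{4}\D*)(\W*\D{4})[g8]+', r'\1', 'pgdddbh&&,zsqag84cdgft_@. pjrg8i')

`\1` in the replacement pulls in group 1's text for each match.

'pgdddbh&&,z4cdgft_@. i'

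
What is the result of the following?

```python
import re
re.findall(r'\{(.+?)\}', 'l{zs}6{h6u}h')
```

Matches: at [1:5] match '{zs}', group 1 = 'zs'; at [6:11] match '{h6u}', group 1 = 'h6u'.
Because there's exactly one group, `findall` drops the full match and keeps group 1 from each hit.

['zs', 'h6u']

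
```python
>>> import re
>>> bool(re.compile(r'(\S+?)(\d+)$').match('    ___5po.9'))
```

False

`re.match` only tries the pattern at the start of the string.
Here position 0 doesn't satisfy it, so the call returns None, and `bool(None)` is False.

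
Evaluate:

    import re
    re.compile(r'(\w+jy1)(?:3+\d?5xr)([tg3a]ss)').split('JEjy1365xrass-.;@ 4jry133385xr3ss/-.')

Because the pattern has a capturing group, `split` also inserts each captured text between the pieces.

['', 'JEjy1', 'ass', '-.;@ 4jry133385xr3ss/-.']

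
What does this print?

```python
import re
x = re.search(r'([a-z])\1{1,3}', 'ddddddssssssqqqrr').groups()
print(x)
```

('d',)

The match spans [0:4] → 'dddd'.
Captured: group 1 = 'd'.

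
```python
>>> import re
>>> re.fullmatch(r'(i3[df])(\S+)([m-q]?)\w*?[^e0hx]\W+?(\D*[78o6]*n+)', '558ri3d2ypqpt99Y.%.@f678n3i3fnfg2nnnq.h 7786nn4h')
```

For `fullmatch`, every character of the input must be accounted for by the pattern.
Here there's no way to consume every character, so the call returns None.

None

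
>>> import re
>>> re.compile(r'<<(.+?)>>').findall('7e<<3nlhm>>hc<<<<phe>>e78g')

Walking the string: at [2:11] match '<<3nlhm>>', group 1 = '3nlhm'; at [13:22] match '<<<<phe>>', group 1 = '<<phe'.
One capturing group, so `findall` returns just the captured substring from each match — 2 in all.

['3nlhm', '<<phe']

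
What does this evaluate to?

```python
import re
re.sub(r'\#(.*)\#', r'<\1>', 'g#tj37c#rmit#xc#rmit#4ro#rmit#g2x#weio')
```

'g<tj37c#rmit#xc#rmit#4ro#rmit#g2x>weio'

Matches: at [1:34] → '#tj37c#rmit#xc#rmit#4ro#rmit#g2x#'.
The replacement refers to a captured group, so each match is rewritten using its own captured text.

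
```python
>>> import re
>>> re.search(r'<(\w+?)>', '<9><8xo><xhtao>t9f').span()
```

(0, 3)

`re.search` scans for the first position where the pattern succeeds.
The match spans [0:3] → '<9>'.
Captured: group 1 = '9'.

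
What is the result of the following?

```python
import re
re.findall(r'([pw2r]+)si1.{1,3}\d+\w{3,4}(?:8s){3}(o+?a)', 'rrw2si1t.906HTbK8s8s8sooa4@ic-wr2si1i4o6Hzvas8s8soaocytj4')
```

This matches one or more of one of [pw2r] (captured); then the literal 'si1', then 1 to 3 of any character; then one or more of a digit, then 3 to 4 of a word character, then the literal '8s' repeated 3 times; then one or more of the literal 'o' (lazy), then the literal 'a' (captured).
With 2 capturing groups, `findall` returns a 2-tuple per match.

[('rrw2', 'ooa')]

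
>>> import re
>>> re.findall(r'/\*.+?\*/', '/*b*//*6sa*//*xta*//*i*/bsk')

['/*b*/', '/*6sa*/', '/*xta*/', '/*i*/']

Lazy quantifiers expand one character at a time until the remainder of the pattern can match.
Walking the string: at [0:5] → '/*b*/'; at [5:12] → '/*6sa*/'; at [12:19] → '/*xta*/'; at [19:24] → '/*i*/'.
No capturing groups, so `findall` returns the 4 full match strings.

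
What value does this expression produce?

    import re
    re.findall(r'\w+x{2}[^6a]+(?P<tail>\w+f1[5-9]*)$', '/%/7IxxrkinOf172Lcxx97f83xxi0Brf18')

['rf18']

With a single group, `findall` returns only what that group captured — 1 item.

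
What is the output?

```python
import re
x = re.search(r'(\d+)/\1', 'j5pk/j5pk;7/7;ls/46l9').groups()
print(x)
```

('7',)

`\1` has to match the exact text group 1 already captured.
`re.search` tries every starting position until one works.
The match spans [10:13] → '7/7'.
Captured: group 1 = '7'.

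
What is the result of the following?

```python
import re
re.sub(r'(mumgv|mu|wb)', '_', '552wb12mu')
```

'552_12_'

Every occurrence is swapped for '_'.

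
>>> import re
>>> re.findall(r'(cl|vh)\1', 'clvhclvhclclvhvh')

['cl', 'vh']

The backreference `\1` re-matches whatever the first group consumed, character for character.
Walking the string: at [8:12] match 'clcl', group 1 = 'cl'; at [12:16] match 'vhvh', group 1 = 'vh'.
One capturing group, so `findall` returns just the captured substring from each match — 2 in all.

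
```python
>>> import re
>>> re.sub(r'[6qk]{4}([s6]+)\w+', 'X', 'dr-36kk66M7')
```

'dr-3X'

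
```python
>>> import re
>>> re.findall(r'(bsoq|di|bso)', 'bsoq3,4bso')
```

Alternation isn't longest-match — the leftmost alternative that fits at this position is chosen.
Scanning left to right: at [0:4] match 'bsoq', group 1 = 'bsoq'; at [7:10] match 'bso', group 1 = 'bso'.
Because there's exactly one group, `findall` drops the full match and keeps group 1 from each hit.

['bsoq', 'bso']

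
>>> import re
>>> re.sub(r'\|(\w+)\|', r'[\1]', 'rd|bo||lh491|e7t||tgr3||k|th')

'rd[bo][lh491]e7t|[tgr3][k]th'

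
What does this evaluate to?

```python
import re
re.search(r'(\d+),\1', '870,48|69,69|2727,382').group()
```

'69,69'

`\1` has to match the exact text group 1 already captured.
The match spans [7:12] → '69,69'.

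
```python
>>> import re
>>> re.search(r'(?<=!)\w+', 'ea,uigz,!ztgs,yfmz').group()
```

'ztgs'

The `(?=…)`/`(?<=…)` assertion just peeks at neighbouring text; it doesn't advance the match position.
The match spans [9:13] → 'ztgs'.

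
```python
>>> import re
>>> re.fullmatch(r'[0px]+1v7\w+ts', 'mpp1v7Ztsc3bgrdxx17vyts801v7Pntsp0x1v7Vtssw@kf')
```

The pattern matches one or more of one of [0px]; then the literal '1v7', then one or more of a word character, then the literal 'ts'.
`re.fullmatch` requires the pattern to consume the entire string.
Here the pattern can't cover the whole string, so the call returns None.

None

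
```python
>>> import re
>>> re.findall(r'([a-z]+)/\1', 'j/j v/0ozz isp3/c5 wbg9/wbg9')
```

['j']

A backreference is literal: `\1` must see the identical characters the first group matched.
Walking the string: at [0:3] match 'j/j', group 1 = 'j'.
`findall` collects group 1 from the one match (1 total).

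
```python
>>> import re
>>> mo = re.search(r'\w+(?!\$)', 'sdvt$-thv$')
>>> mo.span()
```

(0, 3)

A negative assertion filters positions out without eating any characters.
`re.search` tries every starting position until one works.
The match spans [0:3] → 'sdv'.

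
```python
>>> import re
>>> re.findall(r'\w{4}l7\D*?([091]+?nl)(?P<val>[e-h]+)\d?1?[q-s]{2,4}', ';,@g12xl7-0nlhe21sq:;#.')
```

[('0nl', 'he')]

2 groups means the one result is a tuple of 2 captured strings — 1 here.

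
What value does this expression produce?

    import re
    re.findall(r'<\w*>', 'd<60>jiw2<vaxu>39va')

Scanning left to right: at [1:5] → '<60>'; at [9:15] → '<vaxu>'.
With no groups in the pattern, `findall` gives back each whole match — 2 here.

['<60>', '<vaxu>']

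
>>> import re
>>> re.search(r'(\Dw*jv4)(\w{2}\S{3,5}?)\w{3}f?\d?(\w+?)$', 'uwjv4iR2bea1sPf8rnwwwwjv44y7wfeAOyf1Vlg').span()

(0, 39)

Pattern: a non-digit, then zero or more of a literal 'w', then the literal 'jv4' (captured); then exactly 2 of a word character, then 3 to 5 of a non-whitespace character (lazy) (captured); then exactly 3 of a word character; then optionally the literal 'f', then optionally a digit; then one or more of a word character (lazy) (captured); then anchored at the end.
`re.search` tries every starting position until one works.
The match spans [0:39] → 'uwjv4iR2bea1sPf8rnwwwwjv44y7wfeAOyf1Vlg'.
Captured: group 1 = 'uwjv4', group 2 = 'iR2be', group 3 = 'Pf8rnwwwwjv44y7wfeAOyf1Vlg'.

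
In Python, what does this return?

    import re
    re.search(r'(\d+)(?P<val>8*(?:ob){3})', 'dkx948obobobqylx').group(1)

'948'

The pattern matches one or more of a digit (captured); then zero or more of the literal '8', then the literal 'ob' repeated 3 times (captured as 'val').
`re.search` scans for the first position where the pattern succeeds.
The match spans [3:12] → '948obobob'.
Captured: group 1 = '948', group 2 = 'obobob'.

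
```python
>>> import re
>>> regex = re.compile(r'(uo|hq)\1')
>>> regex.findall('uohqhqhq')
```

['hq']

`\1` has to match the exact text group 1 already captured.
One capturing group, so `findall` returns just the captured substring from the one match — 1 in all.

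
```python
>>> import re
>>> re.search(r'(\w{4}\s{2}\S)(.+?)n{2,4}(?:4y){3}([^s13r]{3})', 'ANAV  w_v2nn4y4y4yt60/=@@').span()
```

(0, 21)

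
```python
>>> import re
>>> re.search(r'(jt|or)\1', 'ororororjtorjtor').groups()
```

('or',)

The backreference `\1` re-matches whatever the first group consumed, character for character.
`re.search` scans for the first position where the pattern succeeds.
The match spans [0:4] → 'oror'.
Captured: group 1 = 'or'.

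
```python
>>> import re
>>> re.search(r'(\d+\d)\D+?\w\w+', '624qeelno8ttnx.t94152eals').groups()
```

('624',)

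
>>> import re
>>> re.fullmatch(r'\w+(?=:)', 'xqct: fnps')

None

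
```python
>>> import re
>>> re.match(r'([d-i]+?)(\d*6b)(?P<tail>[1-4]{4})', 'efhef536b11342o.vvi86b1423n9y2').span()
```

(0, 13)

The pattern matches one or more of a character in [d-i] (lazy) (captured); then zero or more of a digit, then the literal '6b' (captured); then exactly 4 of a character in [1-4] (captured as 'tail').
`match` is anchored at position 0; if the pattern doesn't fit there, it returns None.
The match spans [0:13] → 'efhef536b1134'.
Captured: group 1 = 'efhef', group 2 = '536b', group 3 = '1134'.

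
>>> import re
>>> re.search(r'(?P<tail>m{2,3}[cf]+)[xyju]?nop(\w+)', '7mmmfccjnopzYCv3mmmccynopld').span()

(1, 27)

The pattern matches 2 to 3 of the literal 'm', then one or more of one of [cf] (captured as 'tail'); then optionally one of [xyju], then the literal 'nop'; then one or more of a word character (captured).
The match spans [1:27] → 'mmmfccjnopzYCv3mmmccynopld'.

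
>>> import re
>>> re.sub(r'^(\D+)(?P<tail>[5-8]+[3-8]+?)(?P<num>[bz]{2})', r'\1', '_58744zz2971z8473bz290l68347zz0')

This matches anchored at the start of the string; then one or more of a non-digit (captured); then one or more of a character in [5-8], then one or more of a character in [3-8] (lazy) (captured as 'tail'); then exactly 2 of one of [bz] (captured as 'num').
Matches: at [0:8] → '_58744zz'.
The replacement refers to a captured group, so each match is rewritten using its own captured text.

'_2971z8473bz290l68347zz0'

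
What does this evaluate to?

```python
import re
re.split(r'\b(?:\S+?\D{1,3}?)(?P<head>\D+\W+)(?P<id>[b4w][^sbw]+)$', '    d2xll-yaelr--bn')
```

Pattern: a word boundary (`\b`, zero-width); then one or more of a non-whitespace character (lazy), then 1 to 3 of a non-digit (lazy) (non-capturing group); then one or more of a non-digit, then one or more of a non-word character (captured as 'head'); then one of [b4w], then one or more of any character except [sbw] (captured as 'id'); then anchored at the end.
A non-greedy quantifier consumes as few characters as it can — just enough that the remainder of the pattern still matches from where it stops; whatever follows it matches normally.
Matches to split on: at [4:19] → 'd2xll-yaelr--bn'.
`re.split` interleaves the captured-group text with the surrounding fragments.

['    ', 'll-yaelr--', 'bn', '']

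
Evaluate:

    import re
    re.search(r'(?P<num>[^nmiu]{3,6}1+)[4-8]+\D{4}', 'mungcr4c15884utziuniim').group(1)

'gcr4c1'

This matches 3 to 6 of any character except [nmiu], then one or more of a literal '1' (captured as 'num'); then one or more of a character in [4-8], then exactly 4 of a non-digit.
`re.search` scans for the first position where the pattern succeeds.
The match spans [3:17] → 'gcr4c15884utzi'.
Captured: group 1 = 'gcr4c1'.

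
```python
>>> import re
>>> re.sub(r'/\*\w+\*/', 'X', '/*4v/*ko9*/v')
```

Matches: at [4:11] → '/*ko9*/'.
`sub` substitutes 'X' at each match site.

'/*4vXv'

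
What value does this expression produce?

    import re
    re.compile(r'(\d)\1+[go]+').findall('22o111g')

`\1` has to match the exact text group 1 already captured.
Scanning left to right: at [0:3] match '22o', group 1 = '2'; at [3:7] match '111g', group 1 = '1'.
With a single group, `findall` returns only what that group captured — 2 items.

['2', '1']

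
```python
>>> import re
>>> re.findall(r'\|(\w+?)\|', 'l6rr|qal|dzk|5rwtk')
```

Scanning left to right: at [4:9] match '|qal|', group 1 = 'qal'.
With a single group, `findall` returns only what that group captured — 1 item.

['qal']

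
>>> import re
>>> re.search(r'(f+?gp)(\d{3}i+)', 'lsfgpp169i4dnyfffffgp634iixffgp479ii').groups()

('fffffgp', '634ii')

The match spans [14:26] → 'fffffgp634ii'.
Captured: group 1 = 'fffffgp', group 2 = '634ii'.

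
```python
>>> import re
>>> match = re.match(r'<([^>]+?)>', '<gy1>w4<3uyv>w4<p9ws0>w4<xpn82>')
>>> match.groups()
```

The match spans [0:5] → '<gy1>'.
Captured: group 1 = 'gy1'.

('gy1',)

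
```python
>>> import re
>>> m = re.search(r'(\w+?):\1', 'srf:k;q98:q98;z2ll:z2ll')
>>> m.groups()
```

A backreference is literal: `\1` must see the identical characters the first group matched.
`re.search` scans for the first position where the pattern succeeds.
The match spans [6:13] → 'q98:q98'.
Captured: group 1 = 'q98'.

('q98',)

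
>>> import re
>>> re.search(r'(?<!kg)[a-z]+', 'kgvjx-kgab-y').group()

'kgvjx'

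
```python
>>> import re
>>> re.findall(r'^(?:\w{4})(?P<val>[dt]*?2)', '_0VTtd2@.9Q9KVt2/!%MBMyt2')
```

Pattern: anchored at the start of the string; then exactly 4 of a word character (non-capturing group); then zero or more of one of [dt] (lazy), then the literal '2' (captured as 'val').
Scanning left to right: at [0:7] match '_0VTtd2', group 1 = 'td2'.
One capturing group, so `findall` returns just the captured substring from the one match — 1 in all.

['td2']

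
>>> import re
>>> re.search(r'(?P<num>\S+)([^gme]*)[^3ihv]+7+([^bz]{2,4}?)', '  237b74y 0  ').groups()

Pattern: one or more of a non-whitespace character (captured as 'num'); then zero or more of any character except [gme] (captured); then one or more of any character except [3ihv], then one or more of the literal '7'; then 2 to 4 of any character except [bz] (lazy) (captured).
A non-greedy quantifier consumes as few characters as it can — just enough that the remainder of the pattern still matches from where it stops; whatever follows it matches normally.
`re.search` tries every starting position until one works.
The match spans [2:9] → '237b74y'.
Captured: group 1 = '237', group 2 = '', group 3 = '4y'.

('237', '', '4y')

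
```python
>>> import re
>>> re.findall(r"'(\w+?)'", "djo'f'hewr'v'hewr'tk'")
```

['f', 'v', 'tk']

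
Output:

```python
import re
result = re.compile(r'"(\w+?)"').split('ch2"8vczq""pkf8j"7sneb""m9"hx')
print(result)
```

Matches to split on: at [3:10] → '"8vczq"'; at [10:17] → '"pkf8j"'; at [23:27] → '"m9"'.
The group in the pattern means `split` returns the separators' captures alongside the pieces.

['ch2', '8vczq', '', 'pkf8j', '7sneb"', 'm9', 'hx']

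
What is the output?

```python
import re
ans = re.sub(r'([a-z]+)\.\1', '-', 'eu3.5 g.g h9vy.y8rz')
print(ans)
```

After group 1 captures some text, `\1` only succeeds where that same text appears again.
Matches: at [6:9] → 'g.g'; at [13:16] → 'y.y'.
Each match is replaced by '-'.

eu3.5 - h9v-8rz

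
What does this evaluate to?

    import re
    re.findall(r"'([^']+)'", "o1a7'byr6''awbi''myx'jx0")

['byr6', 'awbi', 'myx']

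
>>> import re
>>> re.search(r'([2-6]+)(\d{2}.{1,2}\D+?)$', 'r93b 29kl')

The pattern matches one or more of a character in [2-6] (captured); then exactly 2 of a digit, then 1 to 2 of any character, then one or more of a non-digit (lazy) (captured); then anchored at the end.
Here no position works, so the call returns None.

None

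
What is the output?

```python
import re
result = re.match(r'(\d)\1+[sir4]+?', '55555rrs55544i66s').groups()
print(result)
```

('5',)

`\1` has to match the exact text group 1 already captured.
`re.match` won't scan ahead — the pattern has to work from the very first character.
The match spans [0:6] → '55555r'.
Captured: group 1 = '5'.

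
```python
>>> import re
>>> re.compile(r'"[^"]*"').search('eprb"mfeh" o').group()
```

`re.search` tries every starting position until one works.
The match spans [4:10] → '"mfeh"'.

'"mfeh"'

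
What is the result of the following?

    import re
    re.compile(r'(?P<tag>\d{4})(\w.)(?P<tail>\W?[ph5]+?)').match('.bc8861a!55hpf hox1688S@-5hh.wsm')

None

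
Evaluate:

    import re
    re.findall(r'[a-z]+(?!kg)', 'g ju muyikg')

The negative lookahead/lookbehind blocks any match where the forbidden context is present.
No capturing groups, so `findall` returns the 3 full match strings.

['g', 'ju', 'muyikg']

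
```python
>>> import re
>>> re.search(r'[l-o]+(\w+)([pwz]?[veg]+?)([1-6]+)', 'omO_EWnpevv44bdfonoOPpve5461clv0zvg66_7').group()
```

The pattern matches one or more of a character in [l-o]; then one or more of a word character (captured); then optionally one of [pwz], then one or more of one of [veg] (lazy) (captured); then one or more of a character in [1-6] (captured).
`search` walks the string left to right and returns the first match it finds.
The match spans [0:37] → 'omO_EWnpevv44bdfonoOPpve5461clv0zvg66'.
Captured: group 1 = 'O_EWnpevv44bdfonoOPpve5461clv0zv', group 2 = 'g', group 3 = '66'.

'omO_EWnpevv44bdfonoOPpve5461clv0zvg66'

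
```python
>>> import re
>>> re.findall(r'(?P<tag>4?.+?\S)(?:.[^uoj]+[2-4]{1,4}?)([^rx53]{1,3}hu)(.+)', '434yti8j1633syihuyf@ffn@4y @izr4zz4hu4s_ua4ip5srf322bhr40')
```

This matches optionally a literal '4', then one or more of any character (lazy), then a non-whitespace character (captured as 'tag'); then any character, then one or more of any character except [uoj], then 1 to 4 of a character in [2-4] (lazy) (non-capturing group); then 1 to 3 of any character except [rx53], then the literal 'hu' (captured); then one or more of any character (captured).
Matches: at [0:57] match '434yti8j1633syihuyf@ffn@4y @izr4zz4hu4s_ua4ip5srf322bhr40', groups = ('434yti8', 'syihu', 'yf@ffn@4y @izr4zz4hu4s_ua4ip5srf322bhr40').
Multiple groups make `findall` return tuples — one 3-tuple for the one match.

[('434yti8', 'syihu', 'yf@ffn@4y @izr4zz4hu4s_ua4ip5srf322bhr40')]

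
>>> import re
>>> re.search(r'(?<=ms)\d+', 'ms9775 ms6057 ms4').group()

Lookahead/lookbehind check context without consuming it, so the matched span excludes the asserted characters.
`re.search` scans for the first position where the pattern succeeds.
The match spans [2:6] → '9775'.

'9775'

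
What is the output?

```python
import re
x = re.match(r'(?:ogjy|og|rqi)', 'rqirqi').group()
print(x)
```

`match` is anchored at position 0; if the pattern doesn't fit there, it returns None.
The match spans [0:3] → 'rqi'.

rqi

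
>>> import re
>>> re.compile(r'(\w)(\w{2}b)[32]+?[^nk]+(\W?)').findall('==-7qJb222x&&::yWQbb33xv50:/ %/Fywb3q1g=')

[('7', 'qJb', '')]

Pattern: a word character (captured); then exactly 2 of a word character, then the literal 'b' (captured); then one or more of one of [32] (lazy), then one or more of any character except [nk]; then optionally a non-word character (captured).
Multiple groups make `findall` return tuples — one 3-tuple for the one match.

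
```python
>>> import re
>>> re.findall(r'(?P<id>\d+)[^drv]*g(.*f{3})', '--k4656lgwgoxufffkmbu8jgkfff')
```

The pattern matches one or more of a digit (captured as 'id'); then zero or more of any character except [drv], then the literal 'g'; then zero or more of any character, then exactly 3 of the literal 'f' (captured).
Matches: at [3:28] match '4656lgwgoxufffkmbu8jgkfff', groups = ('4656', 'kfff').
With 2 capturing groups, `findall` returns a 2-tuple per match.

[('4656', 'kfff')]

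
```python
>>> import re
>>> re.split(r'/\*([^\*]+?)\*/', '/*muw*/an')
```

Matches to split on: at [0:7] → '/*muw*/'.
Because the pattern has a capturing group, `split` also inserts each captured text between the pieces.

['', 'muw', 'an']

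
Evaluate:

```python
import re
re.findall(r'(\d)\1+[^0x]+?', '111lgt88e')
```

['1', '8']

`\1` is not a pattern — it's the concrete string captured by group 1, re-applied verbatim.
Walking the string: at [0:4] match '111l', group 1 = '1'; at [6:9] match '88e', group 1 = '8'.
With a single group, `findall` returns only what that group captured — 2 items.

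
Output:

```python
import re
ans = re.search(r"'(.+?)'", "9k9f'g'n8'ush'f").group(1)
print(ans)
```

g

A `+?`/`*?`/`{m,n}?` starts at its minimum and grows only as far as needed for what follows to match.
`re.search` scans for the first position where the pattern succeeds.
The match spans [4:7] → "'g'".
Captured: group 1 = 'g'.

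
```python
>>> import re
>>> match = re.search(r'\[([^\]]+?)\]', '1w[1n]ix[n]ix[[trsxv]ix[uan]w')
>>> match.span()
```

(2, 6)

The match spans [2:6] → '[1n]'.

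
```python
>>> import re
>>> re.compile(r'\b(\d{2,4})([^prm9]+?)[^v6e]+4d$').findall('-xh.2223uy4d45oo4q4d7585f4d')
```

[('2223', 'u')]

A `+?`/`*?`/`{m,n}?` starts at its minimum and grows only as far as needed for what follows to match.
2 groups means the one result is a tuple of 2 captured strings — 1 here.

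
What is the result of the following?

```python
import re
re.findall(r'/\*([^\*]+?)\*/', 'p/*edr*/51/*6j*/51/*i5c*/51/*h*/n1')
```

['edr', '6j', 'i5c', 'h']

Walking the string: at [1:8] match '/*edr*/', group 1 = 'edr'; at [10:16] match '/*6j*/', group 1 = '6j'; at [18:25] match '/*i5c*/', group 1 = 'i5c'; at [27:32] match '/*h*/', group 1 = 'h'.
One capturing group, so `findall` returns just the captured substring from each match — 4 in all.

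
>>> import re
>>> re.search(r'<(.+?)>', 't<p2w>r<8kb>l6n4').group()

The match spans [1:6] → '<p2w>'.

'<p2w>'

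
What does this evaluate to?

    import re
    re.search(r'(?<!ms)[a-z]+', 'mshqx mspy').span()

(0, 5)

The negative lookahead/lookbehind blocks any match where the forbidden context is present.
`re.search` tries every starting position until one works.
The match spans [0:5] → 'mshqx'.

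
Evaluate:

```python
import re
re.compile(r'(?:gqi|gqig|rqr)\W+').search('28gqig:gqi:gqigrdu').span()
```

(2, 7)

`search` walks the string left to right and returns the first match it finds.
The match spans [2:7] → 'gqig:'.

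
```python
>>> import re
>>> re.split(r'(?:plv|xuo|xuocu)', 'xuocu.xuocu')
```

['', 'cu.', 'cu']

Alternation isn't longest-match — the leftmost alternative that fits at this position is chosen.
`split` removes every match and returns the 3 fragments in between.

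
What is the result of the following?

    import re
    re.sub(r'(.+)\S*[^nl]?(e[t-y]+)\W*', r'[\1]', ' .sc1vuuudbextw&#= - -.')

`\1` in the replacement pulls in group 1's text for each match.

'[ .sc1vuuudb]'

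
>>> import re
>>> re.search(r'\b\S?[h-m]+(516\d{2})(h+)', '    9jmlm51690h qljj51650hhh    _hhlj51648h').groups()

('51690', 'h')

The match spans [4:15] → '9jmlm51690h'.
Captured: group 1 = '51690', group 2 = 'h'.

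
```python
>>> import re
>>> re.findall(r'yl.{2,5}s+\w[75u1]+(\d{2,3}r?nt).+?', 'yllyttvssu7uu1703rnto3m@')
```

['03rnt']

The pattern matches the literal 'yl', then 2 to 5 of any character; then one or more of the literal 's', then a word character, then one or more of one of [75u1]; then 2 to 3 of a digit, then optionally a literal 'r', then the literal 'nt' (captured); then one or more of any character (lazy).
Walking the string: at [0:21] match 'yllyttvssu7uu1703rnto', group 1 = '03rnt'.
Because there's exactly one group, `findall` drops the full match and keeps group 1 from the one hit.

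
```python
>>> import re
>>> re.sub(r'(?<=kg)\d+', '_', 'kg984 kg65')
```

'kg_ kg_'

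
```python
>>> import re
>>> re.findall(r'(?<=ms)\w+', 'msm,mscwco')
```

['m', 'cwco']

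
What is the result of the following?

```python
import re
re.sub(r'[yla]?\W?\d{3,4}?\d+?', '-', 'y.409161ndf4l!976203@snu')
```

A `+?`/`*?`/`{m,n}?` starts at its minimum and grows only as far as needed for what follows to match.
Each match is replaced by '-'.

'-61ndf4-03@snu'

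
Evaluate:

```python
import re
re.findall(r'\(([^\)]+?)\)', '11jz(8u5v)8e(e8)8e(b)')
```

['8u5v', 'e8', 'b']

Walking the string: at [4:10] match '(8u5v)', group 1 = '8u5v'; at [12:16] match '(e8)', group 1 = 'e8'; at [18:21] match '(b)', group 1 = 'b'.
`findall` collects group 1 from each match (3 total).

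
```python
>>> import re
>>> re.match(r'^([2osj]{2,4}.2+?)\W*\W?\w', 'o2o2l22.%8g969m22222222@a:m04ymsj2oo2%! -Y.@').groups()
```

The pattern matches anchored at the start of the string; then 2 to 4 of one of [2osj], then any character, then one or more of a literal '2' (lazy) (captured); then zero or more of a non-word character, then optionally a non-word character, then a word character.
`match` is anchored at position 0; if the pattern doesn't fit there, it returns None.
The match spans [0:7] → 'o2o2l22'.
Captured: group 1 = 'o2o2l2'.

('o2o2l2',)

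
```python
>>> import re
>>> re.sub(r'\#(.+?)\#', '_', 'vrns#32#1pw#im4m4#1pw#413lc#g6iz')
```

'vrns_1pw_1pw_g6iz'

A `+?`/`*?`/`{m,n}?` starts at its minimum and grows only as far as needed for what follows to match.
Every occurrence is swapped for '_'.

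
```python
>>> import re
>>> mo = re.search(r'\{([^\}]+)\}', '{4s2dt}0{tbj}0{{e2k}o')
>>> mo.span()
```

`re.search` scans for the first position where the pattern succeeds.
The match spans [0:7] → '{4s2dt}'.
Captured: group 1 = '4s2dt'.

(0, 7)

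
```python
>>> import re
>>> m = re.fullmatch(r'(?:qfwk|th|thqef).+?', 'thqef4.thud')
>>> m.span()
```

(0, 11)

`re.fullmatch` requires the pattern to consume the entire string.
The match spans [0:11] → 'thqef4.thud'.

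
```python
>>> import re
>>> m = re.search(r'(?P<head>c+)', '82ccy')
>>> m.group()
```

'cc'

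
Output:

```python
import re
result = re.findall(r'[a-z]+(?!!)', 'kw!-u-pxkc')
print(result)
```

['k', 'u', 'pxkc']

A negative assertion filters positions out without eating any characters.
Walking the string: at [0:1] → 'k'; at [4:5] → 'u'; at [6:10] → 'pxkc'.
With no groups in the pattern, `findall` gives back each whole match — 3 here.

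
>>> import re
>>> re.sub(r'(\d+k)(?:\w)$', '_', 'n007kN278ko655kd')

'n007kN278ko_'

This matches one or more of a digit, then a literal 'k' (captured); then a word character (non-capturing group); then anchored at the end.
Matches: at [11:16] → '655kd'.
Each match is replaced by '_'.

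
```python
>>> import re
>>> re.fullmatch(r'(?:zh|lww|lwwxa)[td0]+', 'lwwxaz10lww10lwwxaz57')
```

None

For `fullmatch`, every character of the input must be accounted for by the pattern.
Here the string isn't matched end-to-end, so the call returns None.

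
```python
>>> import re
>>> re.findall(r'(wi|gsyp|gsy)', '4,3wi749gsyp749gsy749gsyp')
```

['wi', 'gsyp', 'gsy', 'gsyp']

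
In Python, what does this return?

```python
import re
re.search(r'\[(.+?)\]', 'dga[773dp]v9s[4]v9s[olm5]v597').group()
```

Because the quantifier is non-greedy, it stops expanding at the earliest point where the rest of the pattern can succeed.
`re.search` tries every starting position until one works.
The match spans [3:10] → '[773dp]'.
Captured: group 1 = '773dp'.

'[773dp]'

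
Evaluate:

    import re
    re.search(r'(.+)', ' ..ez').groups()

This matches one or more of any character (captured).
`re.search` scans for the first position where the pattern succeeds.
The match spans [0:5] → ' ..ez'.
Captured: group 1 = ' ..ez'.

(' ..ez',)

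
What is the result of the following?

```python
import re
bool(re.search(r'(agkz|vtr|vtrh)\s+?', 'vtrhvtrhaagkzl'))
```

Unlike `match`, `search` isn't anchored — it looks for the pattern anywhere in the string.
Here no position works, so the call returns None, and `bool(None)` is False.

False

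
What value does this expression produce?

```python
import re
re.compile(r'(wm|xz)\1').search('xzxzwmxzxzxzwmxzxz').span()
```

(0, 4)

The backreference `\1` re-matches whatever the first group consumed, character for character.
`search` walks the string left to right and returns the first match it finds.
The match spans [0:4] → 'xzxz'.
Captured: group 1 = 'xz'.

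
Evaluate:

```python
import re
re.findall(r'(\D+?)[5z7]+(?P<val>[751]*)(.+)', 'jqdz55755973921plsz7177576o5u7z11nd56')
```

[('jqd', '', '973921plsz7177576o5u7z11nd56')]

Because the quantifier is non-greedy, it stops expanding at the earliest point where the rest of the pattern can succeed.
`findall` packs the 3 group values into a tuple for every match.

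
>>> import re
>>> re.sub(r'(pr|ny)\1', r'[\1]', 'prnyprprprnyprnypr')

'prny[pr]prnyprnypr'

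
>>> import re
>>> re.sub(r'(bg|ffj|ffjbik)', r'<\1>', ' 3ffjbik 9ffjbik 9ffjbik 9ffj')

The regex engine tests alternatives in the order written; an earlier branch that matches wins even if a later one would match more.
`\1` in the replacement pulls in group 1's text for each match.

' 3<ffj>bik 9<ffj>bik 9<ffj>bik 9<ffj>'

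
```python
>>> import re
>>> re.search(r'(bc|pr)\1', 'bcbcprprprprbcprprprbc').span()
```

(0, 4)

After group 1 captures some text, `\1` only succeeds where that same text appears again.
The match spans [0:4] → 'bcbc'.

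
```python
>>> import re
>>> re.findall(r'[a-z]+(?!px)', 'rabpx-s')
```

['rabpx', 's']

The negative lookaround is zero-width — it rules out positions where the adjacent text would match, without consuming anything.
Walking the string: at [0:5] → 'rabpx'; at [6:7] → 's'.
Since nothing is captured, `findall` lists the 2 matched substrings directly.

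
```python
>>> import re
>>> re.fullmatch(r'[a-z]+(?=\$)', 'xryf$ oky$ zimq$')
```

Because the assertion is zero-width, the text it checks is not consumed and won't appear in the result.
For `fullmatch`, every character of the input must be accounted for by the pattern.
Here the pattern can't cover the whole string, so the call returns None.

None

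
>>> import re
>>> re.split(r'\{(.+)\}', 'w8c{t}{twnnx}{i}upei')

With a capturing group present, the delimiter's captured portion is kept in the result list.

['w8c', 't}{twnnx}{i', 'upei']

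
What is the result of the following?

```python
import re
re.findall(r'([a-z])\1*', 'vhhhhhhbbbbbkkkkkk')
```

['v', 'h', 'b', 'k']

The backreference `\1` re-matches whatever the first group consumed, character for character.
Scanning left to right: at [0:1] match 'v', group 1 = 'v'; at [1:7] match 'hhhhhh', group 1 = 'h'; at [7:12] match 'bbbbb', group 1 = 'b'; at [12:18] match 'kkkkkk', group 1 = 'k'.
With a single group, `findall` returns only what that group captured — 4 items.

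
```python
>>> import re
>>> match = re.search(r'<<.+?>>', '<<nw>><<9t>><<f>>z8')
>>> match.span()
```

Because the quantifier is non-greedy, it stops expanding at the earliest point where the rest of the pattern can succeed.
`re.search` tries every starting position until one works.
The match spans [0:6] → '<<nw>>'.

(0, 6)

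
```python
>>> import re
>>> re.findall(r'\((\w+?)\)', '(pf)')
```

Walking the string: at [0:4] match '(pf)', group 1 = 'pf'.
Because there's exactly one group, `findall` drops the full match and keeps group 1 from the one hit.

['pf']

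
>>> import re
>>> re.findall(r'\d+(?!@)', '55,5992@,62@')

Because the assertion is negative and zero-width, positions next to the forbidden text are skipped.
Matches: at [0:2] → '55'; at [3:6] → '599'; at [9:10] → '6'.
Since nothing is captured, `findall` lists the 3 matched substrings directly.

['55', '599', '6']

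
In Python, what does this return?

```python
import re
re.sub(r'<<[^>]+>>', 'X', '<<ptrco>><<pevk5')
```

'X<<pevk5'

Matches: at [0:9] → '<<ptrco>>'.
`sub` substitutes 'X' at each match site.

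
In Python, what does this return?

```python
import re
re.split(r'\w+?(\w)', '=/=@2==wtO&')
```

['=/=@2==', 't', 'O&']

Because the pattern has a capturing group, `split` also inserts each captured text between the pieces.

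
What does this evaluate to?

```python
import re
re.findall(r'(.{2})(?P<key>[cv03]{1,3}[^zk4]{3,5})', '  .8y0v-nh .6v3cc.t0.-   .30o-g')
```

`findall` packs the 2 group values into a tuple for every match.

[('8y', '0v-nh .'), ('6v', '3cc.t0.-'), (' .', '30o-g')]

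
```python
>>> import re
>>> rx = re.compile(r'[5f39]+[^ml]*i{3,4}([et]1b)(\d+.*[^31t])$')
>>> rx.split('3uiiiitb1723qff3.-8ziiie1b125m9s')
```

['', 'e1b', '125m9s', '']

The pattern matches one or more of one of [5f39], then zero or more of any character except [ml], then 3 to 4 of a literal 'i'; then one of [et], then a literal '1', then the literal 'b' (captured); then one or more of a digit, then zero or more of any character, then any character except [31t] (captured); then anchored at the end.
Matches to split on: at [0:32] → '3uiiiitb1723qff3.-8ziiie1b125m9s'.
Because the pattern has a capturing group, `split` also inserts each captured text between the pieces.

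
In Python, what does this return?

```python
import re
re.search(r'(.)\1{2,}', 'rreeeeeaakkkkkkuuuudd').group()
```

'eeeee'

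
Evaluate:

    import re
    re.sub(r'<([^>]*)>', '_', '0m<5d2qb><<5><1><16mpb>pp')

'0m____pp'

Matches: at [2:9] → '<5d2qb>'; at [9:13] → '<<5>'; at [13:16] → '<1>'; at [16:23] → '<16mpb>'.
Each match is replaced by '_'.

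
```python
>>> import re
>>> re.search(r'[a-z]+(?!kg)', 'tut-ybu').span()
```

(0, 3)

A negative assertion filters positions out without eating any characters.
`search` walks the string left to right and returns the first match it finds.
The match spans [0:3] → 'tut'.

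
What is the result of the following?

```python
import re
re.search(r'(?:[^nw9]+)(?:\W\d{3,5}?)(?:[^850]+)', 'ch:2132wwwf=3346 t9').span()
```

(0, 19)

The match spans [0:19] → 'ch:2132wwwf=3346 t9'.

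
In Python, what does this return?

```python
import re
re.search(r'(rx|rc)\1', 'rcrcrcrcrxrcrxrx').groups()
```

('rc',)

The match spans [0:4] → 'rcrc'.
Captured: group 1 = 'rc'.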